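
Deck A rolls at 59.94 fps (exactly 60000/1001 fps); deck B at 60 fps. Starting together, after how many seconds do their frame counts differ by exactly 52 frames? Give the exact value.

The gap grows by |60 − 60000/1001| = 60/1001 frames per second.
Time for a 52-frame gap: 52 ÷ (60/1001) = 13013/15 s.

13013/15 seconds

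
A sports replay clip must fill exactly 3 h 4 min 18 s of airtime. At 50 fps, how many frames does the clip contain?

552900 frames

3 h 4 min 18 s = 11058 s.
Frames = 11058 × 50 = 552900.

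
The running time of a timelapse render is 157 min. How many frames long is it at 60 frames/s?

565200 frames

157 min = 9420 s.
Frames = 9420 × 60 = 565200.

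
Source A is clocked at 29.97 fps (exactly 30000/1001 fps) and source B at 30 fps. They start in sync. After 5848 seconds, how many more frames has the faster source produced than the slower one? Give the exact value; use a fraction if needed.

175440/1001 frames

A emits 30000/1001 × 5848 = 175440000/1001 frames; B emits 30 × 5848 = 175440.
Difference = 175440/1001 frames (≈ 175.2647); B is ahead of A.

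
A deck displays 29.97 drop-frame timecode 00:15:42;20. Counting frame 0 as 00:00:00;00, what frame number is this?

28252

Complete 10-minute blocks: 1, each 17982 frames → 17982.
Remaining 5 whole minutes in the current block: 1800 + 4 × 1798 = 8992 frames.
Within the current minute: 42 × 30 + 20 − 2 = 1278 (labels ;00/;01 skipped at this minute). Total = 17982 + 8992 + 1278 = 28252.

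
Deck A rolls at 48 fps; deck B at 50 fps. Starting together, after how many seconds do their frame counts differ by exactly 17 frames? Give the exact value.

8.5 seconds

The gap grows by |50 − 48| = 2 frames per second.
Time for a 17-frame gap: 17 ÷ (2) = 8.5 s.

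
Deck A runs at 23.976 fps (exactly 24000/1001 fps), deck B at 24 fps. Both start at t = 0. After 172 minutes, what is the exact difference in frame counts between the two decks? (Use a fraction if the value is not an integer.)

247680/1001 frames

172 min = 10320 s.
A emits 24000/1001 × 10320 = 247680000/1001 frames; B emits 24 × 10320 = 247680.
Difference = 247680/1001 frames (≈ 247.4326); B is ahead of A.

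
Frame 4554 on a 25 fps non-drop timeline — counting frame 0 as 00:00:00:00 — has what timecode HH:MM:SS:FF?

4554 ÷ 25 = 182 full seconds, remainder 4 frames.
182 s = 0 h 3 min 2 s.
Timecode: 00:03:02:04.

00:03:02:04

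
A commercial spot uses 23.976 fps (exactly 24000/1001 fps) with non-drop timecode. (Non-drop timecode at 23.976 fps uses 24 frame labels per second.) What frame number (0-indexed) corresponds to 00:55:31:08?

frame 79952

Total seconds to the label: (0 × 3600 + 55 × 60 + 31) = 3331.
Frame index = 3331 × 24 + 8 = 79952.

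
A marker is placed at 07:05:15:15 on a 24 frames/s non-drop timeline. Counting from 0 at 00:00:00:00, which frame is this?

Total seconds to the label: (7 × 3600 + 5 × 60 + 15) = 25515.
Frame index = 25515 × 24 + 15 = 612375.

612375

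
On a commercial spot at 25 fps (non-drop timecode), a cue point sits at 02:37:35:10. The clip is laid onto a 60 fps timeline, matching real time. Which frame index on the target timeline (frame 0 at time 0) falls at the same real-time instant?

frame 567324

Source frame index: (2×3600 + 37×60 + 35) × 25 + 10 = 236385.
Real time: 236385 / (25) = 47277/5 s.
Target frame: (47277/5) × (60) = 567324.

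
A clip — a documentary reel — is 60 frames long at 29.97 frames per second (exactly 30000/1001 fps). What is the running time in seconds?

2.002 seconds

Running time = 60 / (30000/1001) = 2.002 s.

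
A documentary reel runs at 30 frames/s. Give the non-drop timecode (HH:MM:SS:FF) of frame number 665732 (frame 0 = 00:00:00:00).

665732 ÷ 30 = 22191 full seconds, remainder 2 frames.
22191 s = 6 h 9 min 51 s.
Timecode: 06:09:51:02.

06:09:51:02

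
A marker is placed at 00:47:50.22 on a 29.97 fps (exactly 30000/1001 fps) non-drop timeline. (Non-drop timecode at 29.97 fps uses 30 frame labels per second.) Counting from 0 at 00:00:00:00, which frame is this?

frame 86122

Total seconds to the label: (0 × 3600 + 47 × 60 + 50) = 2870.
Frame index = 2870 × 30 + 22 = 86122.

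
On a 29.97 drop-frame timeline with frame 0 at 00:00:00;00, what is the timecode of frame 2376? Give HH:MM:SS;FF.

Each 10-minute DF block holds 10 × 60 × 30 − 9 × 2 = 17982 frames. 2376 ÷ 17982 → 0 full blocks, remainder 2376.
Within the partial block the first minute is 1800 frames and each further minute 1798, so 1 further minute boundary passed. Total skipped labels = 18 × 0 + 2 × 1 = 2.
Non-drop label index = 2376 + 2 = 2378; at 30 labels/s that is 00:01:19:08, i.e. DF 00:01:19;08.

00:01:19;08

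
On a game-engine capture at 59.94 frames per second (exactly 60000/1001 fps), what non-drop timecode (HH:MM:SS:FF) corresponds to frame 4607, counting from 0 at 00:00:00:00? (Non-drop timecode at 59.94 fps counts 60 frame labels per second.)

4607 ÷ 60 = 76 full seconds, remainder 47 frames.
76 s = 0 h 1 min 16 s.
Timecode: 00:01:16:47.

00:01:16:47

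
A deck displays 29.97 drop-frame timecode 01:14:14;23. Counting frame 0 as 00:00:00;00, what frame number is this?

Complete 10-minute blocks: 7, each 17982 frames → 125874.
Remaining 4 whole minutes in the current block: 1800 + 3 × 1798 = 7194 frames.
Within the current minute: 14 × 30 + 23 − 2 = 441 (labels ;00/;01 skipped at this minute). Total = 125874 + 7194 + 441 = 133509.

133509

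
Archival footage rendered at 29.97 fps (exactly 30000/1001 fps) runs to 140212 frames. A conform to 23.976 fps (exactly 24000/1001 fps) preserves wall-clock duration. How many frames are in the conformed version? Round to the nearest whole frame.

112170 frames

Frames at target rate = 140212 × (24000/1001) / (30000/1001) = 560848/5 ≈ 112169.600.
Nearest whole frame: 112170.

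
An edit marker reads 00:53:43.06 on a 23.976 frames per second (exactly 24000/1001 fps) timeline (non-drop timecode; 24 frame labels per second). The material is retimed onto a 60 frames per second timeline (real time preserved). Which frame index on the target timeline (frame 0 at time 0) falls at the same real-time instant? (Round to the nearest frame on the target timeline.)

frame 193588

Source frame index: (0×3600 + 53×60 + 43) × 24 + 6 = 77358.
Real time: 77358 / (24000/1001) = 12905893/4000 s.
Target frame: (12905893/4000) × (60) = 38717679/200 ≈ 193588.395 → 193588.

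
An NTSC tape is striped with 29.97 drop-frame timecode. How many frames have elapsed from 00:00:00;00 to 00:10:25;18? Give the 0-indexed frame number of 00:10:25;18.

As if non-drop at 30 labels/s: (0 × 3600 + 10 × 60 + 25) × 30 + 18 = 18768.
Minute boundaries passed: 10; those not divisible by 10: 10 − 1 = 9; dropped labels = 2 × 9 = 18.
Actual frame index = 18768 − 18 = 18750.

18750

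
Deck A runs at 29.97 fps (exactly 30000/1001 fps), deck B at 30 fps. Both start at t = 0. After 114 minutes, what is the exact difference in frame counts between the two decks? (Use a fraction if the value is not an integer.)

205200/1001 frames

114 min = 6840 s.
A emits 30000/1001 × 6840 = 205200000/1001 frames; B emits 30 × 6840 = 205200.
Difference = 205200/1001 frames (≈ 204.9950); B is ahead of A.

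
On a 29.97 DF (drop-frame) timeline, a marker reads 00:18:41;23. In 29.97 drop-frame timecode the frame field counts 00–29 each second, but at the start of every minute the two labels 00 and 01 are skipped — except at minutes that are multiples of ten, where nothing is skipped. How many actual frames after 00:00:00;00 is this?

33619

As if non-drop at 30 labels/s: (0 × 3600 + 18 × 60 + 41) × 30 + 23 = 33653.
Minute boundaries passed: 18; those not divisible by 10: 18 − 1 = 17; dropped labels = 2 × 17 = 34.
Actual frame index = 33653 − 34 = 33619.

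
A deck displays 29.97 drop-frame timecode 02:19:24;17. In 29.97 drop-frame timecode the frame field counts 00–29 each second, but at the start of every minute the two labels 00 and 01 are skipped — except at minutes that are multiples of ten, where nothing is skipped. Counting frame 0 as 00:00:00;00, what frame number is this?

As if non-drop at 30 labels/s: (2 × 3600 + 19 × 60 + 24) × 30 + 17 = 250937.
Minute boundaries passed: 139; those not divisible by 10: 139 − 13 = 126; dropped labels = 2 × 126 = 252.
Actual frame index = 250937 − 252 = 250685.

250685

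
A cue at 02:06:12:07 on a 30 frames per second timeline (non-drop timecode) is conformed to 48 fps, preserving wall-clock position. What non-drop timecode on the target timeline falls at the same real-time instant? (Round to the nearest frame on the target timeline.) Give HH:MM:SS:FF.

02:06:12:11

Source frame index: (2×3600 + 6×60 + 12) × 30 + 7 = 227167.
Real time: 227167 / (30) = 227167/30 s.
Target frame: (227167/30) × (48) = 1817336/5 ≈ 363467.200 → 363467.
At 48 labels/s: frame 363467 → 02:06:12:11.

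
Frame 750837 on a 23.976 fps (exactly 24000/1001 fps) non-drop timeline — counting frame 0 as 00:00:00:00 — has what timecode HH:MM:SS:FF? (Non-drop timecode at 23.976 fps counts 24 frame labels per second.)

750837 ÷ 24 = 31284 full seconds, remainder 21 frames.
31284 s = 8 h 41 min 24 s.
Timecode: 08:41:24:21.

08:41:24:21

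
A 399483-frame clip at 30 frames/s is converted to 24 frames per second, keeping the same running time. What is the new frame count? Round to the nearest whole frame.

319586 frames

Frames at target rate = 399483 × (24) / (30) = 1597932/5 ≈ 319586.400.
Nearest whole frame: 319586.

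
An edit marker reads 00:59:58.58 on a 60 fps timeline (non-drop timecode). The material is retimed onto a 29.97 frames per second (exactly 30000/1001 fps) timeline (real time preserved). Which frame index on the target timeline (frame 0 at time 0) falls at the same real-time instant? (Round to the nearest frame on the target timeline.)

frame 107861

Source frame index: (0×3600 + 59×60 + 58) × 60 + 58 = 215938.
Real time: 215938 / (60) = 107969/30 s.
Target frame: (107969/30) × (30000/1001) = 107969000/1001 ≈ 107861.139 → 107861.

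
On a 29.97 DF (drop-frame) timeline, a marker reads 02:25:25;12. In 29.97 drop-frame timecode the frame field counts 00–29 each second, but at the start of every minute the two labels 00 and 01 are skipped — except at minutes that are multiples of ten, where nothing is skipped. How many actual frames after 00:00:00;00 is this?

As if non-drop at 30 labels/s: (2 × 3600 + 25 × 60 + 25) × 30 + 12 = 261762.
Minute boundaries passed: 145; those not divisible by 10: 145 − 14 = 131; dropped labels = 2 × 131 = 262.
Actual frame index = 261762 − 262 = 261500.

261500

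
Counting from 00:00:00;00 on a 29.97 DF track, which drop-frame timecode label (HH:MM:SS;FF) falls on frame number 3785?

00:02:06;09

Ten DF minutes hold 17982 frames, so frame 3785 lies in block 0 (frames 0–17981) with 3785 frames into that block.
The block's first minute is 1800 frames and the rest 1798 each; 3785 frames reaches minute 2, so 0 × 18 + 2 × 2 = 4 labels have been skipped so far.
Adding those back, label number 3785 + 4 = 3789 at 30 labels/s is 126 s + 9 f = 0 h 2 min 6 s frame 9, i.e. 00:02:06;09.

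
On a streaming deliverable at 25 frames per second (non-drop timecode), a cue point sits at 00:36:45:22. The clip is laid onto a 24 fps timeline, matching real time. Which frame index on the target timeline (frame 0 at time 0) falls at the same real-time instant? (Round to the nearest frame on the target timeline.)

Source frame index: (0×3600 + 36×60 + 45) × 25 + 22 = 55147.
Real time: 55147 / (25) = 55147/25 s.
Target frame: (55147/25) × (24) = 1323528/25 ≈ 52941.120 → 52941.

frame 52941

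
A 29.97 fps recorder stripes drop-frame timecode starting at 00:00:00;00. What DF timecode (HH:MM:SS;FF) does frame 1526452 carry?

Ten DF minutes hold 17982 frames, so frame 1526452 lies in block 84 (frames 1510488–1528469) with 15964 frames into that block.
The block's first minute is 1800 frames and the rest 1798 each; 15964 frames reaches minute 8, so 84 × 18 + 8 × 2 = 1528 labels have been skipped so far.
Adding those back, label number 1526452 + 1528 = 1527980 at 30 labels/s is 50932 s + 20 f = 14 h 8 min 52 s frame 20, i.e. 14:08:52;20.

14:08:52;20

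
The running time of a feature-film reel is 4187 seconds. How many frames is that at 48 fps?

200976 frames

Frames = 4187 × 48 = 200976.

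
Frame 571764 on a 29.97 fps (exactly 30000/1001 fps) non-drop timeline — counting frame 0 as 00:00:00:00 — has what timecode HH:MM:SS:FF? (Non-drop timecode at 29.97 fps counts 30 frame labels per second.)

571764 ÷ 30 = 19058 full seconds, remainder 24 frames.
19058 s = 5 h 17 min 38 s.
Timecode: 05:17:38:24.

05:17:38:24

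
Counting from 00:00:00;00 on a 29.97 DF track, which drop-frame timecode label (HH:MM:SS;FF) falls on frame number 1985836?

Ten DF minutes hold 17982 frames, so frame 1985836 lies in block 110 (frames 1978020–1996001) with 7816 frames into that block.
The block's first minute is 1800 frames and the rest 1798 each; 7816 frames reaches minute 4, so 110 × 18 + 4 × 2 = 1988 labels have been skipped so far.
Adding those back, label number 1985836 + 1988 = 1987824 at 30 labels/s is 66260 s + 24 f = 18 h 24 min 20 s frame 24, i.e. 18:24:20;24.

18:24:20;24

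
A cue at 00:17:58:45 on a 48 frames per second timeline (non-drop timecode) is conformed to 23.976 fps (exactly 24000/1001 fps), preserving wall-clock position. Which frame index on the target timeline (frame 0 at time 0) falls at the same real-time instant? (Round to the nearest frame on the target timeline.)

Source frame index: (0×3600 + 17×60 + 58) × 48 + 45 = 51789.
Real time: 51789 / (48) = 17263/16 s.
Target frame: (17263/16) × (24000/1001) = 25894500/1001 ≈ 25868.631 → 25869.

frame 25869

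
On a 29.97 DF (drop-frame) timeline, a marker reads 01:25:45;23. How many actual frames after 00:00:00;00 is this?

154219

As if non-drop at 30 labels/s: (1 × 3600 + 25 × 60 + 45) × 30 + 23 = 154373.
Minute boundaries passed: 85; those not divisible by 10: 85 − 8 = 77; dropped labels = 2 × 77 = 154.
Actual frame index = 154373 − 154 = 154219.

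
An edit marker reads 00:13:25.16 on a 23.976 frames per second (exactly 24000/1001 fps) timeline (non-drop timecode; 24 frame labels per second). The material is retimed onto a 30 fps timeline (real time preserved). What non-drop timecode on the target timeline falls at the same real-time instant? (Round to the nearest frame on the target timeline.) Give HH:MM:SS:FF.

00:13:26:14

Source frame index: (0×3600 + 13×60 + 25) × 24 + 16 = 19336.
Real time: 19336 / (24000/1001) = 2419417/3000 s.
Target frame: (2419417/3000) × (30) = 2419417/100 ≈ 24194.170 → 24194.
At 30 labels/s: frame 24194 → 00:13:26:14.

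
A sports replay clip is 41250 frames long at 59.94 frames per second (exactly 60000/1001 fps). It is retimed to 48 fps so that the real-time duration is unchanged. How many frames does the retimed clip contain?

Target frames = source frames × (target rate / source rate) = 41250 × (48)/(60000/1001) = 41250 × 1001/1250 = 33033.

33033 frames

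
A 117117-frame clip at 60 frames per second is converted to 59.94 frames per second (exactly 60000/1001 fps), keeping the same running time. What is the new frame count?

117000 frames

Target frames = source frames × (target rate / source rate) = 117117 × (60000/1001)/(60) = 117117 × 1000/1001 = 117000.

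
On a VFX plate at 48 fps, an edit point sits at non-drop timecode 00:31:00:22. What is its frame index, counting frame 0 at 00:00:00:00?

Total seconds to the label: (0 × 3600 + 31 × 60 + 0) = 1860.
Frame index = 1860 × 48 + 22 = 89302.

frame 89302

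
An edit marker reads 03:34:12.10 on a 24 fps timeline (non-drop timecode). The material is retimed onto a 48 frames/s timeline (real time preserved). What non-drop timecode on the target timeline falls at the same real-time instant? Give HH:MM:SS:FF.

Source frame index: (3×3600 + 34×60 + 12) × 24 + 10 = 308458.
Real time: 308458 / (24) = 154229/12 s.
Target frame: (154229/12) × (48) = 616916.
At 48 labels/s: frame 616916 → 03:34:12:20.

03:34:12:20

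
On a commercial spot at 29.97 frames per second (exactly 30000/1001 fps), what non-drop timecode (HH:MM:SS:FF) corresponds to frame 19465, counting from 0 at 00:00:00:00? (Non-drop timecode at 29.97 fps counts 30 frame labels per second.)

19465 ÷ 30 = 648 full seconds, remainder 25 frames.
648 s = 0 h 10 min 48 s.
Timecode: 00:10:48:25.

00:10:48:25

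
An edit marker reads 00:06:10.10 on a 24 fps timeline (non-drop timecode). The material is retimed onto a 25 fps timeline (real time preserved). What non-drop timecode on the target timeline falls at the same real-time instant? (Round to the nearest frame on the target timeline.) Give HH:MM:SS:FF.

Source frame index: (0×3600 + 6×60 + 10) × 24 + 10 = 8890.
Real time: 8890 / (24) = 4445/12 s.
Target frame: (4445/12) × (25) = 111125/12 ≈ 9260.417 → 9260.
At 25 labels/s: frame 9260 → 00:06:10:10.

00:06:10:10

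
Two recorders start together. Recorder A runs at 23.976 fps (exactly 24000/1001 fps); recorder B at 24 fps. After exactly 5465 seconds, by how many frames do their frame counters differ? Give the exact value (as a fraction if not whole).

A emits 24000/1001 × 5465 = 131160000/1001 frames; B emits 24 × 5465 = 131160.
Difference = 131160/1001 frames (≈ 131.0290); B is ahead of A.

131160/1001 frames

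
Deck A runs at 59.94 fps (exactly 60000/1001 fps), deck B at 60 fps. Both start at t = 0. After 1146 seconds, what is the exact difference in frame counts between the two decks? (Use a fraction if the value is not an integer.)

68760/1001 frames

A emits 60000/1001 × 1146 = 68760000/1001 frames; B emits 60 × 1146 = 68760.
Difference = 68760/1001 frames (≈ 68.6913); B is ahead of A.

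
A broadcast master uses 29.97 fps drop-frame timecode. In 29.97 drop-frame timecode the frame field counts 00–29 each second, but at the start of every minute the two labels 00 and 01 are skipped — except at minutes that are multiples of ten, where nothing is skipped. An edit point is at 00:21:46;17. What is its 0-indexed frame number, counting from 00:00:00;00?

Complete 10-minute blocks: 2, each 17982 frames → 35964.
Remaining 1 whole minute in the current block: 1800 + 0 × 1798 = 1800 frames.
Within the current minute: 46 × 30 + 17 − 2 = 1395 (labels ;00/;01 skipped at this minute). Total = 35964 + 1800 + 1395 = 39159.

39159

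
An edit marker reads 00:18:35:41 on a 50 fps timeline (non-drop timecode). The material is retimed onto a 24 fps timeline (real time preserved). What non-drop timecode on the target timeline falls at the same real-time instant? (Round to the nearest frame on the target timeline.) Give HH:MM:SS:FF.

Source frame index: (0×3600 + 18×60 + 35) × 50 + 41 = 55791.
Real time: 55791 / (50) = 55791/50 s.
Target frame: (55791/50) × (24) = 669492/25 ≈ 26779.680 → 26780.
At 24 labels/s: frame 26780 → 00:18:35:20.

00:18:35:20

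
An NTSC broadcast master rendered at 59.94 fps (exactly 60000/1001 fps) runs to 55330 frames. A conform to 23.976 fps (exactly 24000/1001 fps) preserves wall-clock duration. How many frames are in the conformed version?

22132 frames

Target frames = source frames × (target rate / source rate) = 55330 × (24000/1001)/(60000/1001) = 55330 × 2/5 = 22132.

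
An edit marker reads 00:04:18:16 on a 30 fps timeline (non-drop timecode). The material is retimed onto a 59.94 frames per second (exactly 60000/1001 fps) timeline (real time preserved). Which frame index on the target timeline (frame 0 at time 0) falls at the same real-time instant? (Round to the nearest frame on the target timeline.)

frame 15497

Source frame index: (0×3600 + 4×60 + 18) × 30 + 16 = 7756.
Real time: 7756 / (30) = 3878/15 s.
Target frame: (3878/15) × (60000/1001) = 2216000/143 ≈ 15496.503 → 15497.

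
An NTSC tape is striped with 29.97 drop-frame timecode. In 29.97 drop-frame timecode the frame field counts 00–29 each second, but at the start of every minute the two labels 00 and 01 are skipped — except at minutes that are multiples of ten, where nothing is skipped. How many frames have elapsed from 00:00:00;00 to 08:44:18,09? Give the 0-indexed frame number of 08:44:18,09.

942805

As if non-drop at 30 labels/s: (8 × 3600 + 44 × 60 + 18) × 30 + 9 = 943749.
Minute boundaries passed: 524; those not divisible by 10: 524 − 52 = 472; dropped labels = 2 × 472 = 944.
Actual frame index = 943749 − 944 = 942805.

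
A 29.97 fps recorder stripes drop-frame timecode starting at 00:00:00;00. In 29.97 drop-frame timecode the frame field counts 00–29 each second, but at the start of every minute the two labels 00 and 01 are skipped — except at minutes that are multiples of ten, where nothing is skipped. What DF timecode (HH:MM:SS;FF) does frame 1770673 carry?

Each 10-minute DF block holds 10 × 60 × 30 − 9 × 2 = 17982 frames. 1770673 ÷ 17982 → 98 full blocks, remainder 8437.
Within the partial block the first minute is 1800 frames and each further minute 1798, so 4 further minute boundaries passed. Total skipped labels = 18 × 98 + 2 × 4 = 1772.
Non-drop label index = 1770673 + 1772 = 1772445; at 30 labels/s that is 16:24:41:15, i.e. DF 16:24:41;15.

16:24:41;15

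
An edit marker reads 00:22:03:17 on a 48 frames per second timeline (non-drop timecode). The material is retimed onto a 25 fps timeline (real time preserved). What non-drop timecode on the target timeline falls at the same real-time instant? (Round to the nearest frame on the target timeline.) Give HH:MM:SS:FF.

00:22:03:09

Source frame index: (0×3600 + 22×60 + 3) × 48 + 17 = 63521.
Real time: 63521 / (48) = 63521/48 s.
Target frame: (63521/48) × (25) = 1588025/48 ≈ 33083.854 → 33084.
At 25 labels/s: frame 33084 → 00:22:03:09.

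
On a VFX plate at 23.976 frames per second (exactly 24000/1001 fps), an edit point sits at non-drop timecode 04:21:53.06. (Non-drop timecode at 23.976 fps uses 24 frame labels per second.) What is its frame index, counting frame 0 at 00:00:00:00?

Total seconds to the label: (4 × 3600 + 21 × 60 + 53) = 15713.
Frame index = 15713 × 24 + 6 = 377118.

377118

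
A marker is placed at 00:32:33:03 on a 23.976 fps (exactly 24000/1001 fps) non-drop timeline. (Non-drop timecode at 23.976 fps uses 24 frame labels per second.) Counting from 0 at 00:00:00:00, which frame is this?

frame 46875

Total seconds to the label: (0 × 3600 + 32 × 60 + 33) = 1953.
Frame index = 1953 × 24 + 3 = 46875.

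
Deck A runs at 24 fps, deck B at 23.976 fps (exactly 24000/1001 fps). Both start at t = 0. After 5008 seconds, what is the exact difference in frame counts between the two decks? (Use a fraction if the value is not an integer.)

A emits 24 × 5008 = 120192 frames; B emits 24000/1001 × 5008 = 120192000/1001.
Difference = 120192/1001 frames (≈ 120.0719); B is behind A.

120192/1001 frames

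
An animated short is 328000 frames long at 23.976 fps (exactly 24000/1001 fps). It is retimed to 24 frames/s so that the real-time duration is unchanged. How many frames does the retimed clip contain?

328328 frames

Target frames = source frames × (target rate / source rate) = 328000 × (24)/(24000/1001) = 328000 × 1001/1000 = 328328.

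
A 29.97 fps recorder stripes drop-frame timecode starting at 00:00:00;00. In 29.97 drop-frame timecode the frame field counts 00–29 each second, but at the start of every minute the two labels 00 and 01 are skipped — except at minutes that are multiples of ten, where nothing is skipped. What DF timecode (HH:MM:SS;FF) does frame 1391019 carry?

Each 10-minute DF block holds 10 × 60 × 30 − 9 × 2 = 17982 frames. 1391019 ÷ 17982 → 77 full blocks, remainder 6405.
Within the partial block the first minute is 1800 frames and each further minute 1798, so 3 further minute boundaries passed. Total skipped labels = 18 × 77 + 2 × 3 = 1392.
Non-drop label index = 1391019 + 1392 = 1392411; at 30 labels/s that is 12:53:33:21, i.e. DF 12:53:33;21.

12:53:33;21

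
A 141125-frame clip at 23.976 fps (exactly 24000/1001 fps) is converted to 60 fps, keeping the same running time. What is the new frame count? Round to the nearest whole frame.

353165 frames

Frames at target rate = 141125 × (60) / (24000/1001) = 5650645/16 ≈ 353165.312.
Nearest whole frame: 353165.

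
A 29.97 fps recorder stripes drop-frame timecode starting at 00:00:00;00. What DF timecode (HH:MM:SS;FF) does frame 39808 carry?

Ten DF minutes hold 17982 frames, so frame 39808 lies in block 2 (frames 35964–53945) with 3844 frames into that block.
The block's first minute is 1800 frames and the rest 1798 each; 3844 frames reaches minute 2, so 2 × 18 + 2 × 2 = 40 labels have been skipped so far.
Adding those back, label number 39808 + 40 = 39848 at 30 labels/s is 1328 s + 8 f = 0 h 22 min 8 s frame 8, i.e. 00:22:08;08.

00:22:08;08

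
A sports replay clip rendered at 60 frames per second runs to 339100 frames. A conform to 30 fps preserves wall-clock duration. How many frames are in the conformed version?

169550 frames

Target frames = source frames × (target rate / source rate) = 339100 × (30)/(60) = 339100 × 1/2 = 169550.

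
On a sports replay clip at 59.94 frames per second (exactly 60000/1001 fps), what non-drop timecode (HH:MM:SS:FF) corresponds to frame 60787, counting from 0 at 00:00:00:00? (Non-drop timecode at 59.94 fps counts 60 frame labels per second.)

60787 ÷ 60 = 1013 full seconds, remainder 7 frames.
1013 s = 0 h 16 min 53 s.
Timecode: 00:16:53:07.

00:16:53:07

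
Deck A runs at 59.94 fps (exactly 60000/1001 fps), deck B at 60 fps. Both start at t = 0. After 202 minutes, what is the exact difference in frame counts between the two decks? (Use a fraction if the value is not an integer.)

727200/1001 frames

202 min = 12120 s.
A emits 60000/1001 × 12120 = 727200000/1001 frames; B emits 60 × 12120 = 727200.
Difference = 727200/1001 frames (≈ 726.4735); B is ahead of A.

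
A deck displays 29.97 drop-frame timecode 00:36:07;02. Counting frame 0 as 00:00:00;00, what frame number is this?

As if non-drop at 30 labels/s: (0 × 3600 + 36 × 60 + 7) × 30 + 2 = 65012.
Minute boundaries passed: 36; those not divisible by 10: 36 − 3 = 33; dropped labels = 2 × 33 = 66.
Actual frame index = 65012 − 66 = 64946.

64946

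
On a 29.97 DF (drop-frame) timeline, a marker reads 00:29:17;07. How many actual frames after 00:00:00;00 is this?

Complete 10-minute blocks: 2, each 17982 frames → 35964.
Remaining 9 whole minutes in the current block: 1800 + 8 × 1798 = 16184 frames.
Within the current minute: 17 × 30 + 7 − 2 = 515 (labels ;00/;01 skipped at this minute). Total = 35964 + 16184 + 515 = 52663.

52663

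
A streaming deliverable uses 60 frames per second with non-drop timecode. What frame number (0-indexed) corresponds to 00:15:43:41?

frame 56621

Total seconds to the label: (0 × 3600 + 15 × 60 + 43) = 943.
Frame index = 943 × 60 + 41 = 56621.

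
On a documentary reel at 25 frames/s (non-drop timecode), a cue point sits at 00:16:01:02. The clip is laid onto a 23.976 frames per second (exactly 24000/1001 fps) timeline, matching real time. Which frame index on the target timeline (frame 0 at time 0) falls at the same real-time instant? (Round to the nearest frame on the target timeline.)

Source frame index: (0×3600 + 16×60 + 1) × 25 + 2 = 24027.
Real time: 24027 / (25) = 24027/25 s.
Target frame: (24027/25) × (24000/1001) = 23065920/1001 ≈ 23042.877 → 23043.

frame 23043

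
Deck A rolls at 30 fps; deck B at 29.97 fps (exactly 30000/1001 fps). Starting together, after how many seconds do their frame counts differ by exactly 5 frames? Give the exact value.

The gap grows by |30000/1001 − 30| = 30/1001 frames per second.
Time for a 5-frame gap: 5 ÷ (30/1001) = 1001/6 s.

1001/6 seconds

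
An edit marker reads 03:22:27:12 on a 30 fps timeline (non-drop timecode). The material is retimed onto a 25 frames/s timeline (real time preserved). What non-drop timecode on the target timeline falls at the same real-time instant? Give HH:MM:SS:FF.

Source frame index: (3×3600 + 22×60 + 27) × 30 + 12 = 364422.
Real time: 364422 / (30) = 60737/5 s.
Target frame: (60737/5) × (25) = 303685.
At 25 labels/s: frame 303685 → 03:22:27:10.

03:22:27:10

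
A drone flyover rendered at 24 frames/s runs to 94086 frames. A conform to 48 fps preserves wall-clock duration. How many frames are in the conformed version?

188172 frames

Target frames = source frames × (target rate / source rate) = 94086 × (48)/(24) = 94086 × 2 = 188172.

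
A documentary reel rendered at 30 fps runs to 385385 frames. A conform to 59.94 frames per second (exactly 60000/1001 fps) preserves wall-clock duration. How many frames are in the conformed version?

770000 frames

Target frames = source frames × (target rate / source rate) = 385385 × (60000/1001)/(30) = 385385 × 2000/1001 = 770000.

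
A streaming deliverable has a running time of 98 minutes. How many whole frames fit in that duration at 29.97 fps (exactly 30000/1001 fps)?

98 min = 5880 s.
Frames = 5880 × 30000/1001 = 25200000/143 ≈ 176223.7762.
Complete frames: 176223.

176223 frames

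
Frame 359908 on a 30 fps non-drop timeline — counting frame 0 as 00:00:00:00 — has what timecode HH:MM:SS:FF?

359908 ÷ 30 = 11996 full seconds, remainder 28 frames.
11996 s = 3 h 19 min 56 s.
Timecode: 03:19:56:28.

03:19:56:28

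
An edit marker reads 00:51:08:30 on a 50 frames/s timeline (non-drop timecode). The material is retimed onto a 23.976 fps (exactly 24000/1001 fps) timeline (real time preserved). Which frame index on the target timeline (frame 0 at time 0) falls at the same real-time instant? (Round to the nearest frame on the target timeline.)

Source frame index: (0×3600 + 51×60 + 8) × 50 + 30 = 153430.
Real time: 153430 / (50) = 15343/5 s.
Target frame: (15343/5) × (24000/1001) = 73646400/1001 ≈ 73572.827 → 73573.

frame 73573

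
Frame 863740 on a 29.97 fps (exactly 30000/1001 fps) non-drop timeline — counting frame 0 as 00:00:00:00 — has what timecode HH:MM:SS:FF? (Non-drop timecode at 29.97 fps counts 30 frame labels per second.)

863740 ÷ 30 = 28791 full seconds, remainder 10 frames.
28791 s = 7 h 59 min 51 s.
Timecode: 07:59:51:10.

07:59:51:10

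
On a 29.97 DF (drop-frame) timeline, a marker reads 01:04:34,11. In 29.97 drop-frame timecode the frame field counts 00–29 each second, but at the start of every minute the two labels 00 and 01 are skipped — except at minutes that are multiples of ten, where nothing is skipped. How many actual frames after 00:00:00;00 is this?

As if non-drop at 30 labels/s: (1 × 3600 + 4 × 60 + 34) × 30 + 11 = 116231.
Minute boundaries passed: 64; those not divisible by 10: 64 − 6 = 58; dropped labels = 2 × 58 = 116.
Actual frame index = 116231 − 116 = 116115.

116115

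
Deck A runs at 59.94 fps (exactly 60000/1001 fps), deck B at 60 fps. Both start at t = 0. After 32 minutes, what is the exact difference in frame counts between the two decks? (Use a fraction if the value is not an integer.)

32 min = 1920 s.
A emits 60000/1001 × 1920 = 115200000/1001 frames; B emits 60 × 1920 = 115200.
Difference = 115200/1001 frames (≈ 115.0849); B is ahead of A.

115200/1001 frames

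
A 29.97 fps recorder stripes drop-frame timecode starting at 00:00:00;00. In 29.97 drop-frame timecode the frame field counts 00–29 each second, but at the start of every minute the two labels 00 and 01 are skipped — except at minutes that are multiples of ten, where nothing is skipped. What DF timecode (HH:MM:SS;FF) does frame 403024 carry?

Ten DF minutes hold 17982 frames, so frame 403024 lies in block 22 (frames 395604–413585) with 7420 frames into that block.
The block's first minute is 1800 frames and the rest 1798 each; 7420 frames reaches minute 4, so 22 × 18 + 4 × 2 = 404 labels have been skipped so far.
Adding those back, label number 403024 + 404 = 403428 at 30 labels/s is 13447 s + 18 f = 3 h 44 min 7 s frame 18, i.e. 03:44:07;18.

03:44:07;18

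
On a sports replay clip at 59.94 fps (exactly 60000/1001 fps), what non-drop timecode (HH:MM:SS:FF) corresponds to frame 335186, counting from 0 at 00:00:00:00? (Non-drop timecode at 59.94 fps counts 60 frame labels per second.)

335186 ÷ 60 = 5586 full seconds, remainder 26 frames.
5586 s = 1 h 33 min 6 s.
Timecode: 01:33:06:26.

01:33:06:26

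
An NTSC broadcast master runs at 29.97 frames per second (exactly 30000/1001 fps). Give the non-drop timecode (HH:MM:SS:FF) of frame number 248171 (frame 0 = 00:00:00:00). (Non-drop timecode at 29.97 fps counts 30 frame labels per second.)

248171 ÷ 30 = 8272 full seconds, remainder 11 frames.
8272 s = 2 h 17 min 52 s.
Timecode: 02:17:52:11.

02:17:52:11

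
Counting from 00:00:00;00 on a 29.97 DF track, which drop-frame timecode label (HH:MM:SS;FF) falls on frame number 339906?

Each 10-minute DF block holds 10 × 60 × 30 − 9 × 2 = 17982 frames. 339906 ÷ 17982 → 18 full blocks, remainder 16230.
Within the partial block the first minute is 1800 frames and each further minute 1798, so 9 further minute boundaries passed. Total skipped labels = 18 × 18 + 2 × 9 = 342.
Non-drop label index = 339906 + 342 = 340248; at 30 labels/s that is 03:09:01:18, i.e. DF 03:09:01;18.

03:09:01;18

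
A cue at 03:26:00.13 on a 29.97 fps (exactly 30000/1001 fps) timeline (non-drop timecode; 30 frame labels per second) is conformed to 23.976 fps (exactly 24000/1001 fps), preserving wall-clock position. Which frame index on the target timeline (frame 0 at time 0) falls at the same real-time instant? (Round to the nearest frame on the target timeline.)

Source frame index: (3×3600 + 26×60 + 0) × 30 + 13 = 370813.
Real time: 370813 / (30000/1001) = 371183813/30000 s.
Target frame: (371183813/30000) × (24000/1001) = 1483252/5 ≈ 296650.400 → 296650.

frame 296650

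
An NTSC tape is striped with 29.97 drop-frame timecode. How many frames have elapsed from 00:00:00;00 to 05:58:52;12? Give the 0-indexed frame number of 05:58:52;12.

Complete 10-minute blocks: 35, each 17982 frames → 629370.
Remaining 8 whole minutes in the current block: 1800 + 7 × 1798 = 14386 frames.
Within the current minute: 52 × 30 + 12 − 2 = 1570 (labels ;00/;01 skipped at this minute). Total = 629370 + 14386 + 1570 = 645326.

645326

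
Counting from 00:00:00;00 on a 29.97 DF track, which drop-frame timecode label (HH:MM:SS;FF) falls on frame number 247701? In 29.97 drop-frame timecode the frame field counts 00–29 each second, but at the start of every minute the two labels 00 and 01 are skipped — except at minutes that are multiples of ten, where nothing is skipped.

Ten DF minutes hold 17982 frames, so frame 247701 lies in block 13 (frames 233766–251747) with 13935 frames into that block.
The block's first minute is 1800 frames and the rest 1798 each; 13935 frames reaches minute 7, so 13 × 18 + 7 × 2 = 248 labels have been skipped so far.
Adding those back, label number 247701 + 248 = 247949 at 30 labels/s is 8264 s + 29 f = 2 h 17 min 44 s frame 29, i.e. 02:17:44;29.

02:17:44;29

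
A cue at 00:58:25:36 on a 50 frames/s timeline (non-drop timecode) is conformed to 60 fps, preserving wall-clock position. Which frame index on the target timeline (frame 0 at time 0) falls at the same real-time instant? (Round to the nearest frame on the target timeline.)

frame 210343

Source frame index: (0×3600 + 58×60 + 25) × 50 + 36 = 175286.
Real time: 175286 / (50) = 87643/25 s.
Target frame: (87643/25) × (60) = 1051716/5 ≈ 210343.200 → 210343.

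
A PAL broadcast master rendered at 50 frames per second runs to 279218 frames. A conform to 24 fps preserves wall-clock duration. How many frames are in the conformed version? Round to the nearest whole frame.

Frames at target rate = 279218 × (24) / (50) = 3350616/25 ≈ 134024.640.
Nearest whole frame: 134025.

134025 frames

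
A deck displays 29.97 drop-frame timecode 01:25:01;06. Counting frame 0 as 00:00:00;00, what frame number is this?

As if non-drop at 30 labels/s: (1 × 3600 + 25 × 60 + 1) × 30 + 6 = 153036.
Minute boundaries passed: 85; those not divisible by 10: 85 − 8 = 77; dropped labels = 2 × 77 = 154.
Actual frame index = 153036 − 154 = 152882.

152882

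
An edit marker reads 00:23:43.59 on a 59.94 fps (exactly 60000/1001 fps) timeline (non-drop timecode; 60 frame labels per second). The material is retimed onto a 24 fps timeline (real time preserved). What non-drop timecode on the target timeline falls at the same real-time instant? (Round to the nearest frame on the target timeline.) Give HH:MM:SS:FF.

00:23:45:10

Source frame index: (0×3600 + 23×60 + 43) × 60 + 59 = 85439.
Real time: 85439 / (60000/1001) = 85524439/60000 s.
Target frame: (85524439/60000) × (24) = 85524439/2500 ≈ 34209.776 → 34210.
At 24 labels/s: frame 34210 → 00:23:45:10.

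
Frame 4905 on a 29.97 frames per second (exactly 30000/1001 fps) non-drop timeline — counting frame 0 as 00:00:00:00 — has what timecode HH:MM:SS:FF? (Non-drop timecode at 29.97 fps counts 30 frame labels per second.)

4905 ÷ 30 = 163 full seconds, remainder 15 frames.
163 s = 0 h 2 min 43 s.
Timecode: 00:02:43:15.

00:02:43:15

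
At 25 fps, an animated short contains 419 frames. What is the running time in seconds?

16.76 seconds

Running time = 419 / (25) = 16.76 s.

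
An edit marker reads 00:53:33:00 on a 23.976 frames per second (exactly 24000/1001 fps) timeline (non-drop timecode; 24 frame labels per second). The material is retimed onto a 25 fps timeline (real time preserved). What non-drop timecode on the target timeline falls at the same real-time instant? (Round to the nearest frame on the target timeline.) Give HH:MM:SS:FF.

Source frame index: (0×3600 + 53×60 + 33) × 24 + 0 = 77112.
Real time: 77112 / (24000/1001) = 3216213/1000 s.
Target frame: (3216213/1000) × (25) = 3216213/40 ≈ 80405.325 → 80405.
At 25 labels/s: frame 80405 → 00:53:36:05.

00:53:36:05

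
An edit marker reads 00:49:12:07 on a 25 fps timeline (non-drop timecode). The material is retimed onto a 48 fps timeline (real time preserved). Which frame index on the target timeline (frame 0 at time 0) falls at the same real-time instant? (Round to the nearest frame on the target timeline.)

frame 141709

Source frame index: (0×3600 + 49×60 + 12) × 25 + 7 = 73807.
Real time: 73807 / (25) = 73807/25 s.
Target frame: (73807/25) × (48) = 3542736/25 ≈ 141709.440 → 141709.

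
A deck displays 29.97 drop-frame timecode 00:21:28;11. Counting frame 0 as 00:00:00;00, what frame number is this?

Complete 10-minute blocks: 2, each 17982 frames → 35964.
Remaining 1 whole minute in the current block: 1800 + 0 × 1798 = 1800 frames.
Within the current minute: 28 × 30 + 11 − 2 = 849 (labels ;00/;01 skipped at this minute). Total = 35964 + 1800 + 849 = 38613.

38613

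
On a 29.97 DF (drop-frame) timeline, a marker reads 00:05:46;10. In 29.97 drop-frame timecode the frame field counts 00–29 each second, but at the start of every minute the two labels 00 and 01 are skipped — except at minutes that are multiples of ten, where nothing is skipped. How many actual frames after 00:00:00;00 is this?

10380

As if non-drop at 30 labels/s: (0 × 3600 + 5 × 60 + 46) × 30 + 10 = 10390.
Minute boundaries passed: 5; those not divisible by 10: 5 − 0 = 5; dropped labels = 2 × 5 = 10.
Actual frame index = 10390 − 10 = 10380.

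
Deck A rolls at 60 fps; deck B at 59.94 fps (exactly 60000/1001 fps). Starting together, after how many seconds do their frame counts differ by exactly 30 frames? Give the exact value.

The gap grows by |60000/1001 − 60| = 60/1001 frames per second.
Time for a 30-frame gap: 30 ÷ (60/1001) = 500.5 s.

500.5 seconds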